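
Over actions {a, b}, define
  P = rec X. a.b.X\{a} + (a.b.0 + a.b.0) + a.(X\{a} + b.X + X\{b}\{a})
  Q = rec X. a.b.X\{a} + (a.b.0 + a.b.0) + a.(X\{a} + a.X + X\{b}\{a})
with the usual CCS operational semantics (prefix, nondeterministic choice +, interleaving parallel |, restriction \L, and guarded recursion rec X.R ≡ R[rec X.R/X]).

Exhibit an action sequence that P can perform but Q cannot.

aba

Reachable graph of P (6 states):
  u0 = rec X. a.b.X\{a} + (a.b.0 + a.b.0) + a.(X\{a} + b.X + X\{b}\{a}) :: —a→ u1, —a→ u2, —a→ u3
  u1 = (rec X. a.b.X\{a} + (a.b.0 + a.b.0) + a.(X\{a} + b.X + X\{b}\{a}))\{a} + b.(rec X. a.b.X\{a} + (a.b.0 + a.b.0) + a.(X\{a} + b.X + X\{b}\{a})) + (rec X. a.b.X\{a} + (a.b.0 + a.b.0) + a.(X\{a} + b.X + X\{b}\{a}))\{b}\{a} :: —b→ u0
  u2 = b.(rec X. a.b.X\{a} + (a.b.0 + a.b.0) + a.(X\{a} + b.X + X\{b}\{a}))\{a} :: —b→ u4
  u3 = b.0 :: —b→ u5
  u4 = (rec X. a.b.X\{a} + (a.b.0 + a.b.0) + a.(X\{a} + b.X + X\{b}\{a}))\{a} :: stopped
  u5 = 0 :: stopped
Reachable graph of Q (6 states):
  v0 = rec X. a.b.X\{a} + (a.b.0 + a.b.0) + a.(X\{a} + a.X + X\{b}\{a}) :: —a→ v1, —a→ v2, —a→ v3
  v1 = (rec X. a.b.X\{a} + (a.b.0 + a.b.0) + a.(X\{a} + a.X + X\{b}\{a}))\{a} + a.(rec X. a.b.X\{a} + (a.b.0 + a.b.0) + a.(X\{a} + a.X + X\{b}\{a})) + (rec X. a.b.X\{a} + (a.b.0 + a.b.0) + a.(X\{a} + a.X + X\{b}\{a}))\{b}\{a} :: —a→ v0
  v2 = b.(rec X. a.b.X\{a} + (a.b.0 + a.b.0) + a.(X\{a} + a.X + X\{b}\{a}))\{a} :: —b→ v4
  v3 = b.0 :: —b→ v5
  v4 = (rec X. a.b.X\{a} + (a.b.0 + a.b.0) + a.(X\{a} + a.X + X\{b}\{a}))\{a} :: stopped
  v5 = 0 :: stopped
Trace ⟨aba⟩ through P, begin at {u0}:
  [1] a ⇒ {u1, u2, u3}
  [2] b ⇒ {u0, u4, u5}
  [3] a ⇒ {u1, u2, u3}
  P completes σ.
Trace ⟨aba⟩ through Q, begin at {v0}:
  [1] a ⇒ {v1, v2, v3}
  [2] b ⇒ {v4, v5}
  [3] a ⇒ no successor for Q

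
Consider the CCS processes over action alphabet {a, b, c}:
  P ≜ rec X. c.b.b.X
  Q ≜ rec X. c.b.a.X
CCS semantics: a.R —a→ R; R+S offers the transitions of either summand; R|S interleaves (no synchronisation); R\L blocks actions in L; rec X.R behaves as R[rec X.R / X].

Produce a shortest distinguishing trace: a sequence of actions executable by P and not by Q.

P's transition system — 3 states:
  p0 = rec X. c.b.b.X → ··c··> p1
  p1 = b.b.(rec X. c.b.b.X) → ··b··> p2
  p2 = b.(rec X. c.b.b.X) → ··b··> p0
Q's transition system — 3 states:
  q0 = rec X. c.b.a.X → ··c··> q1
  q1 = b.a.(rec X. c.b.a.X) → ··b··> q2
  q2 = a.(rec X. c.b.a.X) → ··a··> q0
Run σ = ⟨cbb⟩ on P: start {p0}
  step 1 (c): {p1}
  step 2 (b): {p2}
  step 3 (b): {p0}
  P completes σ.
Run σ = ⟨cbb⟩ on Q: start {q0}
  step 1 (c): {q1}
  step 2 (b): {q2}
  step 3 (b): no successor for Q

cbb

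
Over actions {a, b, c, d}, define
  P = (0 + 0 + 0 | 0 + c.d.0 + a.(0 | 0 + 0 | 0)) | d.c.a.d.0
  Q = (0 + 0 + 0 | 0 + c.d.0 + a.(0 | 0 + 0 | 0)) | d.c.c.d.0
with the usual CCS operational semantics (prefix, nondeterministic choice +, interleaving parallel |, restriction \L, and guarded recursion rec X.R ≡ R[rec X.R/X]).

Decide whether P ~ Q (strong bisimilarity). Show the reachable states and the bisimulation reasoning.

not bisimilar

P's transition system — 20 states:
  p0 = (0 + 0 + 0 | 0 + c.d.0 + a.(0 | 0 + 0 | 0)) | d.c.a.d.0 → —a→ p1, —c→ p2, —d→ p3
  p1 = (0 | 0 + 0 | 0) | d.c.a.d.0 → —d→ p4
  p2 = d.0 | d.c.a.d.0 → —d→ p5, —d→ p6
  p3 = (0 + 0 + 0 | 0 + c.d.0 + a.(0 | 0 + 0 | 0)) | c.a.d.0 → —a→ p4, —c→ p6, —c→ p7
  p4 = (0 | 0 + 0 | 0) | c.a.d.0 → —c→ p8
  p5 = 0 | d.c.a.d.0 → —d→ p9
  p6 = d.0 | c.a.d.0 → —c→ p10, —d→ p9
  p7 = (0 + 0 + 0 | 0 + c.d.0 + a.(0 | 0 + 0 | 0)) | a.d.0 → —a→ p11, —a→ p8, —c→ p10
  p8 = (0 | 0 + 0 | 0) | a.d.0 → —a→ p12
  p9 = 0 | c.a.d.0 → —c→ p13
  p10 = d.0 | a.d.0 → —a→ p14, —d→ p13
  p11 = (0 + 0 + 0 | 0 + c.d.0 + a.(0 | 0 + 0 | 0)) | d.0 → —a→ p12, —c→ p14, —d→ p15
  p12 = (0 | 0 + 0 | 0) | d.0 → —d→ p16
  p13 = 0 | a.d.0 → —a→ p17
  p14 = d.0 | d.0 → —d→ p17, —d→ p18
  p15 = (0 + 0 + 0 | 0 + c.d.0 + a.(0 | 0 + 0 | 0)) | 0 → —a→ p16, —c→ p18
  p16 = (0 | 0 + 0 | 0) | 0 → ·
  p17 = 0 | d.0 → —d→ p19
  p18 = d.0 | 0 → —d→ p19
  p19 = 0 | 0 → ·
Q's transition system — 20 states:
  q0 = (0 + 0 + 0 | 0 + c.d.0 + a.(0 | 0 + 0 | 0)) | d.c.c.d.0 → —a→ q1, —c→ q2, —d→ q3
  q1 = (0 | 0 + 0 | 0) | d.c.c.d.0 → —d→ q4
  q2 = d.0 | d.c.c.d.0 → —d→ q5, —d→ q6
  q3 = (0 + 0 + 0 | 0 + c.d.0 + a.(0 | 0 + 0 | 0)) | c.c.d.0 → —a→ q4, —c→ q6, —c→ q7
  q4 = (0 | 0 + 0 | 0) | c.c.d.0 → —c→ q8
  q5 = 0 | d.c.c.d.0 → —d→ q9
  q6 = d.0 | c.c.d.0 → —c→ q10, —d→ q9
  q7 = (0 + 0 + 0 | 0 + c.d.0 + a.(0 | 0 + 0 | 0)) | c.d.0 → —a→ q8, —c→ q10, —c→ q11
  q8 = (0 | 0 + 0 | 0) | c.d.0 → —c→ q12
  q9 = 0 | c.c.d.0 → —c→ q13
  q10 = d.0 | c.d.0 → —c→ q14, —d→ q13
  q11 = (0 + 0 + 0 | 0 + c.d.0 + a.(0 | 0 + 0 | 0)) | d.0 → —a→ q12, —c→ q14, —d→ q15
  q12 = (0 | 0 + 0 | 0) | d.0 → —d→ q16
  q13 = 0 | c.d.0 → —c→ q17
  q14 = d.0 | d.0 → —d→ q17, —d→ q18
  q15 = (0 + 0 + 0 | 0 + c.d.0 + a.(0 | 0 + 0 | 0)) | 0 → —a→ q16, —c→ q18
  q16 = (0 | 0 + 0 | 0) | 0 → ·
  q17 = 0 | d.0 → —d→ q19
  q18 = d.0 | 0 → —d→ q19
  q19 = 0 | 0 → ·
Bisimilarity quotient blocks:
  B0 = {p0}
  B1 = {p1, p5}
  B2 = {p4, p9}
  B3 = {p13, p8}
  B4 = {p12, p17, p18, q12, q17, q18}
  B5 = {p16, p19, q16, q19}
  B6 = {p3}
  B7 = {p6}
  B8 = {p10}
  B9 = {p14, q14}
  B10 = {p7}
  B11 = {p11, q11}
  B12 = {p15, q15}
  B13 = {p2}
  B14 = {q0}
  B15 = {q1, q5}
  B16 = {q4, q9}
  B17 = {q13, q8}
  B18 = {q3}
  B19 = {q7}
  B20 = {q10}
  B21 = {q6}
  B22 = {q2}
p0 ∈ B0, q0 ∈ B14 → different blocks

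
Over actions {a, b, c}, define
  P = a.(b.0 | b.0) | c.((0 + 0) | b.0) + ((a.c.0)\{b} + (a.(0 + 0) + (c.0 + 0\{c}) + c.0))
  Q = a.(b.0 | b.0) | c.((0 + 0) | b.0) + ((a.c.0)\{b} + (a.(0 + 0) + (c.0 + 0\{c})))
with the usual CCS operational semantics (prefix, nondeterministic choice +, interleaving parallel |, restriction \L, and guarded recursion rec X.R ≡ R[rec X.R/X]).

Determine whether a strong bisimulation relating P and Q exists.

Reachable graph of P (19 states):
  p0 = a.(b.0 | b.0) | c.((0 + 0) | b.0) + ((a.c.0)\{b} + (a.(0 + 0) + (c.0 + 0\{c}) + c.0)) → =a=> p1, =a=> p2, =a=> p3, =c=> p4, =c=> p5
  p1 = (c.0)\{b} → =c=> p6
  p2 = 0 + 0 → ·
  p3 = b.0 | b.0 | c.((0 + 0) | b.0) → =b=> p7, =b=> p8, =c=> p9
  p4 = 0 → ·
  p5 = a.(b.0 | b.0) | ((0 + 0) | b.0) → =a=> p9, =b=> p10
  p6 = 0\{b} → ·
  p7 = 0 | b.0 | c.((0 + 0) | b.0) → =b=> p11, =c=> p12
  p8 = b.0 | 0 | c.((0 + 0) | b.0) → =b=> p11, =c=> p13
  p9 = b.0 | b.0 | ((0 + 0) | b.0) → =b=> p12, =b=> p13, =b=> p14
  p10 = a.(b.0 | b.0) | ((0 + 0) | 0) → =a=> p14
  p11 = 0 | 0 | c.((0 + 0) | b.0) → =c=> p15
  p12 = 0 | b.0 | ((0 + 0) | b.0) → =b=> p15, =b=> p16
  p13 = b.0 | 0 | ((0 + 0) | b.0) → =b=> p15, =b=> p17
  p14 = b.0 | b.0 | ((0 + 0) | 0) → =b=> p16, =b=> p17
  p15 = 0 | 0 | ((0 + 0) | b.0) → =b=> p18
  p16 = 0 | b.0 | ((0 + 0) | 0) → =b=> p18
  p17 = b.0 | 0 | ((0 + 0) | 0) → =b=> p18
  p18 = 0 | 0 | ((0 + 0) | 0) → ·
Reachable graph of Q (19 states):
  q0 = a.(b.0 | b.0) | c.((0 + 0) | b.0) + ((a.c.0)\{b} + (a.(0 + 0) + (c.0 + 0\{c}))) → =a=> q1, =a=> q2, =a=> q3, =c=> q4, =c=> q5
  q1 = (c.0)\{b} → =c=> q6
  q2 = 0 + 0 → ·
  q3 = b.0 | b.0 | c.((0 + 0) | b.0) → =b=> q7, =b=> q8, =c=> q9
  q4 = 0 → ·
  q5 = a.(b.0 | b.0) | ((0 + 0) | b.0) → =a=> q9, =b=> q10
  q6 = 0\{b} → ·
  q7 = 0 | b.0 | c.((0 + 0) | b.0) → =b=> q11, =c=> q12
  q8 = b.0 | 0 | c.((0 + 0) | b.0) → =b=> q11, =c=> q13
  q9 = b.0 | b.0 | ((0 + 0) | b.0) → =b=> q12, =b=> q13, =b=> q14
  q10 = a.(b.0 | b.0) | ((0 + 0) | 0) → =a=> q14
  q11 = 0 | 0 | c.((0 + 0) | b.0) → =c=> q15
  q12 = 0 | b.0 | ((0 + 0) | b.0) → =b=> q15, =b=> q16
  q13 = b.0 | 0 | ((0 + 0) | b.0) → =b=> q15, =b=> q17
  q14 = b.0 | b.0 | ((0 + 0) | 0) → =b=> q16, =b=> q17
  q15 = 0 | 0 | ((0 + 0) | b.0) → =b=> q18
  q16 = 0 | b.0 | ((0 + 0) | 0) → =b=> q18
  q17 = b.0 | 0 | ((0 + 0) | 0) → =b=> q18
  q18 = 0 | 0 | ((0 + 0) | 0) → ·
Partition-refinement fixed point:
  B0 = {p0, q0}
  B1 = {p5, q5}
  B2 = {p9, q9}
  B3 = {p12, p13, p14, q12, q13, q14}
  B4 = {p15, p16, p17, q15, q16, q17}
  B5 = {p18, p2, p4, p6, q18, q2, q4, q6}
  B6 = {p10, q10}
  B7 = {p1, q1}
  B8 = {p3, q3}
  B9 = {p7, p8, q7, q8}
  B10 = {p11, q11}
p0 ∈ B0, q0 ∈ B0 → same block

YES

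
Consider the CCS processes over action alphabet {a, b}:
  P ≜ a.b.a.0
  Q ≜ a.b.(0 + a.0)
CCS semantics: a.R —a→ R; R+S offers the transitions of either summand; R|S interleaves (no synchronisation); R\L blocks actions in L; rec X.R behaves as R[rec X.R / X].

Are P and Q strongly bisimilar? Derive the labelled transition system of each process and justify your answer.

YES

Reachable graph of P (4 states):
  s0 = a.b.a.0 :: -a-> s1
  s1 = b.a.0 :: -b-> s2
  s2 = a.0 :: -a-> s3
  s3 = 0 :: stopped
Reachable graph of Q (4 states):
  t0 = a.b.(0 + a.0) :: -a-> t1
  t1 = b.(0 + a.0) :: -b-> t2
  t2 = 0 + a.0 :: -a-> t3
  t3 = 0 :: stopped
Bisimilarity quotient blocks:
  B0 = {s0, t0}
  B1 = {s1, t1}
  B2 = {s2, t2}
  B3 = {s3, t3}
s0 ∈ B0, t0 ∈ B0 → same block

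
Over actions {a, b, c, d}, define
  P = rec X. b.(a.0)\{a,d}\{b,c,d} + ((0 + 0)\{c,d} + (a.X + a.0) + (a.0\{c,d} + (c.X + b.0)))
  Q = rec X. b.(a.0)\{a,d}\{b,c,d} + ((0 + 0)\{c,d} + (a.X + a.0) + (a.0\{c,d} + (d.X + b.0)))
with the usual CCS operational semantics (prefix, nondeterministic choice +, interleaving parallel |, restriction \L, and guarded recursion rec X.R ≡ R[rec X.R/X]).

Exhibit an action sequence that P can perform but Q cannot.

c

Reachable graph of P (4 states):
  u0 = rec X. b.(a.0)\{a,d}\{b,c,d} + ((0 + 0)\{c,d} + (a.X + a.0) + (a.0\{c,d} + (c.X + b.0))) has moves --a--▸ u0, --a--▸ u1, --a--▸ u2, --b--▸ u1, --b--▸ u3, --c--▸ u0
  u1 = 0 has moves ∅
  u2 = 0\{c,d} has moves ∅
  u3 = (a.0)\{a,d}\{b,c,d} has moves ∅
Reachable graph of Q (4 states):
  v0 = rec X. b.(a.0)\{a,d}\{b,c,d} + ((0 + 0)\{c,d} + (a.X + a.0) + (a.0\{c,d} + (d.X + b.0))) has moves --a--▸ v0, --a--▸ v1, --a--▸ v2, --b--▸ v1, --b--▸ v3, --d--▸ v0
  v1 = 0 has moves ∅
  v2 = 0\{c,d} has moves ∅
  v3 = (a.0)\{a,d}\{b,c,d} has moves ∅
Run σ = ⟨c⟩ on P: start {u0}
  step 1 (c): {u0}
  P completes σ.
Run σ = ⟨c⟩ on Q: start {v0}
  step 1 (c): ∅  — Q cannot continue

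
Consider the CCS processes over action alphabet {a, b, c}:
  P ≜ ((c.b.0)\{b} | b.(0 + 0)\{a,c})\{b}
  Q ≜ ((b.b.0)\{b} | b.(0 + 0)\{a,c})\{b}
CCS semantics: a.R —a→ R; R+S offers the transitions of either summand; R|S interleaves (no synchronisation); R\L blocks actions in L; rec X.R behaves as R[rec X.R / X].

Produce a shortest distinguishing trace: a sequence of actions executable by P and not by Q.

LTS(P): 2 reachable states
  p0 = ((c.b.0)\{b} | b.(0 + 0)\{a,c})\{b} :: --c--▸ p1
  p1 = ((b.0)\{b} | b.(0 + 0)\{a,c})\{b} :: stopped
LTS(Q): 1 reachable states
  q0 = ((b.b.0)\{b} | b.(0 + 0)\{a,c})\{b} :: stopped
Trace ⟨c⟩ through P, begin at {p0}:
  after c @ step 1: {p1}
  — P admits the full trace.
Trace ⟨c⟩ through Q, begin at {q0}:
  after c @ step 1: ∅  — Q cannot continue

c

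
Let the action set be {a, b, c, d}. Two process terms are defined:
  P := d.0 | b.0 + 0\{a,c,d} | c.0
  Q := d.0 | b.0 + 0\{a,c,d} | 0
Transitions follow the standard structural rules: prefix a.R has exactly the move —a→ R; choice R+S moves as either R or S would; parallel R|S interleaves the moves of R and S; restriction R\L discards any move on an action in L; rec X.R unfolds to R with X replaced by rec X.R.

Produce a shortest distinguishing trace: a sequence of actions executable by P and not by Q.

c

Reachable graph of P (5 states):
  m0 = d.0 | b.0 + 0\{a,c,d} | c.0 ⊢ ··b··> m1, ··c··> m2, ··d··> m3
  m1 = d.0 | 0 ⊢ ··d··> m4
  m2 = 0\{a,c,d} | 0 ⊢ deadlocked
  m3 = 0 | b.0 ⊢ ··b··> m4
  m4 = 0 | 0 ⊢ deadlocked
Reachable graph of Q (4 states):
  n0 = d.0 | b.0 + 0\{a,c,d} | 0 ⊢ ··b··> n1, ··d··> n2
  n1 = d.0 | 0 ⊢ ··d··> n3
  n2 = 0 | b.0 ⊢ ··b··> n3
  n3 = 0 | 0 ⊢ deadlocked
Executing c from P (initial set {m0}):
  after c @ step 1: {m2}
  P completes σ.
Executing c from Q (initial set {n0}):
  after c @ step 1: ∅  — Q cannot continue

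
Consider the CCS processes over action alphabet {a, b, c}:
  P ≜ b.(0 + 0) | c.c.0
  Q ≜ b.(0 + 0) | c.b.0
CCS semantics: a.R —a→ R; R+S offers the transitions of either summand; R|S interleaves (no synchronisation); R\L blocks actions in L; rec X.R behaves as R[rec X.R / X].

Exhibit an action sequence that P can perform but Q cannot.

cc

Reachable graph of P (6 states):
  m0 = b.(0 + 0) | c.c.0 :: —b→ m1, —c→ m2
  m1 = (0 + 0) | c.c.0 :: —c→ m3
  m2 = b.(0 + 0) | c.0 :: —b→ m3, —c→ m4
  m3 = (0 + 0) | c.0 :: —c→ m5
  m4 = b.(0 + 0) | 0 :: —b→ m5
  m5 = (0 + 0) | 0 :: (no moves)
Reachable graph of Q (6 states):
  n0 = b.(0 + 0) | c.b.0 :: —b→ n1, —c→ n2
  n1 = (0 + 0) | c.b.0 :: —c→ n3
  n2 = b.(0 + 0) | b.0 :: —b→ n3, —b→ n4
  n3 = (0 + 0) | b.0 :: —b→ n5
  n4 = b.(0 + 0) | 0 :: —b→ n5
  n5 = (0 + 0) | 0 :: (no moves)
Trace ⟨cc⟩ through P, begin at {m0}:
  after c @ step 1: {m2}
  after c @ step 2: {m4}
  — P admits the full trace.
Trace ⟨cc⟩ through Q, begin at {n0}:
  after c @ step 1: {n2}
  after c @ step 2: no successor for Q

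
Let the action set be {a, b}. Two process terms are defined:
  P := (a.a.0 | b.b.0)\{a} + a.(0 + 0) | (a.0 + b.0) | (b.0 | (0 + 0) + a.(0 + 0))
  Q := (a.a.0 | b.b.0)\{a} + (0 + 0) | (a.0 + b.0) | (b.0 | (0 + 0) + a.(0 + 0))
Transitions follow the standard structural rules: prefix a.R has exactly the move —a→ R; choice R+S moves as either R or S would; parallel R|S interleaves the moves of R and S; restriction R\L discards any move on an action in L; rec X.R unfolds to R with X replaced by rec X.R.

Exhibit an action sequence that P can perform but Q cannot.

aaa

P's transition system — 14 states:
  s0 = (a.a.0 | b.b.0)\{a} + a.(0 + 0) | (a.0 + b.0) | (b.0 | (0 + 0) + a.(0 + 0)) | =a=> s1, =a=> s2, =a=> s3, =b=> s3, =b=> s4, =b=> s5
  s1 = (0 + 0) | (a.0 + b.0) | (b.0 | (0 + 0) + a.(0 + 0)) | =a=> s6, =a=> s7, =b=> s7, =b=> s8
  s2 = a.(0 + 0) | (a.0 + b.0) | (0 + 0) | =a=> s6, =a=> s9, =b=> s9
  s3 = a.(0 + 0) | 0 | (b.0 | (0 + 0) + a.(0 + 0)) | =a=> s7, =a=> s9, =b=> s10
  s4 = (a.a.0 | b.0)\{a} | =b=> s11
  s5 = a.(0 + 0) | (a.0 + b.0) | (0 | (0 + 0)) | =a=> s10, =a=> s8, =b=> s10
  s6 = (0 + 0) | (a.0 + b.0) | (0 + 0) | =a=> s12, =b=> s12
  s7 = (0 + 0) | 0 | (b.0 | (0 + 0) + a.(0 + 0)) | =a=> s12, =b=> s13
  s8 = (0 + 0) | (a.0 + b.0) | (0 | (0 + 0)) | =a=> s13, =b=> s13
  s9 = a.(0 + 0) | 0 | (0 + 0) | =a=> s12
  s10 = a.(0 + 0) | 0 | (0 | (0 + 0)) | =a=> s13
  s11 = (a.a.0 | 0)\{a} | ∅
  s12 = (0 + 0) | 0 | (0 + 0) | ∅
  s13 = (0 + 0) | 0 | (0 | (0 + 0)) | ∅
Q's transition system — 8 states:
  t0 = (a.a.0 | b.b.0)\{a} + (0 + 0) | (a.0 + b.0) | (b.0 | (0 + 0) + a.(0 + 0)) | =a=> t1, =a=> t2, =b=> t2, =b=> t3, =b=> t4
  t1 = (0 + 0) | (a.0 + b.0) | (0 + 0) | =a=> t5, =b=> t5
  t2 = (0 + 0) | 0 | (b.0 | (0 + 0) + a.(0 + 0)) | =a=> t5, =b=> t6
  t3 = (0 + 0) | (a.0 + b.0) | (0 | (0 + 0)) | =a=> t6, =b=> t6
  t4 = (a.a.0 | b.0)\{a} | =b=> t7
  t5 = (0 + 0) | 0 | (0 + 0) | ∅
  t6 = (0 + 0) | 0 | (0 | (0 + 0)) | ∅
  t7 = (a.a.0 | 0)\{a} | ∅
Trace ⟨aaa⟩ through P, begin at {s0}:
  after a @ step 1: {s1, s2, s3}
  after a @ step 2: {s6, s7, s9}
  after a @ step 3: {s12}
  P completes σ.
Trace ⟨aaa⟩ through Q, begin at {t0}:
  after a @ step 1: {t1, t2}
  after a @ step 2: {t5}
  after a @ step 3: ∅  — Q cannot continue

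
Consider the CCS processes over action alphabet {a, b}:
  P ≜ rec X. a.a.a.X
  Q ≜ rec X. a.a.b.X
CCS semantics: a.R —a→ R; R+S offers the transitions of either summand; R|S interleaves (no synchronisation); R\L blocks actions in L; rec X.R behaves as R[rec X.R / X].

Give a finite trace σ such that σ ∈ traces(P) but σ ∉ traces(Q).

LTS(P): 3 reachable states
  s0 = rec X. a.a.a.X :: ··a··> s1
  s1 = a.a.(rec X. a.a.a.X) :: ··a··> s2
  s2 = a.(rec X. a.a.a.X) :: ··a··> s0
LTS(Q): 3 reachable states
  t0 = rec X. a.a.b.X :: ··a··> t1
  t1 = a.b.(rec X. a.a.b.X) :: ··a··> t2
  t2 = b.(rec X. a.a.b.X) :: ··b··> t0
Trace ⟨aaa⟩ through P, begin at {s0}:
  after a @ step 1: {s1}
  after a @ step 2: {s2}
  after a @ step 3: {s0}
  ✓ P
Trace ⟨aaa⟩ through Q, begin at {t0}:
  after a @ step 1: {t1}
  after a @ step 2: {t2}
  after a @ step 3: ∅  — Q cannot continue

aaa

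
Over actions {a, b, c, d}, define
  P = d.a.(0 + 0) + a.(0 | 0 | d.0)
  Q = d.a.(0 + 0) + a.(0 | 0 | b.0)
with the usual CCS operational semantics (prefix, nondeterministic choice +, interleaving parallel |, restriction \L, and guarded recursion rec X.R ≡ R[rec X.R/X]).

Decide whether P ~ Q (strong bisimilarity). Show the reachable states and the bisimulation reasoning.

LTS(P): 5 reachable states
  p0 = d.a.(0 + 0) + a.(0 | 0 | d.0) ⊢ =a=> p1, =d=> p2
  p1 = 0 | 0 | d.0 ⊢ =d=> p3
  p2 = a.(0 + 0) ⊢ =a=> p4
  p3 = 0 | 0 | 0 ⊢ deadlocked
  p4 = 0 + 0 ⊢ deadlocked
LTS(Q): 5 reachable states
  q0 = d.a.(0 + 0) + a.(0 | 0 | b.0) ⊢ =a=> q1, =d=> q2
  q1 = 0 | 0 | b.0 ⊢ =b=> q3
  q2 = a.(0 + 0) ⊢ =a=> q4
  q3 = 0 | 0 | 0 ⊢ deadlocked
  q4 = 0 + 0 ⊢ deadlocked
Coarsest stable partition (strong bisimilarity classes):
  B0 = {p0}
  B1 = {p1}
  B2 = {p3, p4, q3, q4}
  B3 = {p2, q2}
  B4 = {q0}
  B5 = {q1}
p0 ∈ B0, q0 ∈ B4 → different blocks

not bisimilar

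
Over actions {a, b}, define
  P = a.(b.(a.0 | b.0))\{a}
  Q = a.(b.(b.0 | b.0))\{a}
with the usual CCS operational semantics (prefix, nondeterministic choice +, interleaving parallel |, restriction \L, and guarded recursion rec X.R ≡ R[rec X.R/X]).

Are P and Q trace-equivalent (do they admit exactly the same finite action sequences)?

trace-distinct — witness ⟨abbb⟩

LTS(P): 4 reachable states
  u0 = a.(b.(a.0 | b.0))\{a} :: -a-> u1
  u1 = (b.(a.0 | b.0))\{a} :: -b-> u2
  u2 = (a.0 | b.0)\{a} :: -b-> u3
  u3 = (a.0 | 0)\{a} :: ∅
LTS(Q): 6 reachable states
  v0 = a.(b.(b.0 | b.0))\{a} :: -a-> v1
  v1 = (b.(b.0 | b.0))\{a} :: -b-> v2
  v2 = (b.0 | b.0)\{a} :: -b-> v3, -b-> v4
  v3 = (0 | b.0)\{a} :: -b-> v5
  v4 = (b.0 | 0)\{a} :: -b-> v5
  v5 = (0 | 0)\{a} :: ∅
Executing abbb from Q (initial set {v0}):
  after a @ step 1: {v1}
  after b @ step 2: {v2}
  after b @ step 3: {v3, v4}
  after b @ step 4: {v5}
  ✓ Q
Executing abbb from P (initial set {u0}):
  after a @ step 1: {u1}
  after b @ step 2: {u2}
  after b @ step 3: {u3}
  after b @ step 4: ∅ (P stuck)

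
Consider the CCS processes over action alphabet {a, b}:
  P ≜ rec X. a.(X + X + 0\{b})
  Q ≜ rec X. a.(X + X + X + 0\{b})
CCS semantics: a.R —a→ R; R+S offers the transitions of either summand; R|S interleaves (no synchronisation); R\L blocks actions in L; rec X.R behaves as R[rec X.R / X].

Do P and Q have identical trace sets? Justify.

traces(P) = traces(Q)

Reachable graph of P (2 states):
  s0 = rec X. a.(X + X + 0\{b}) → =a=> s1
  s1 = (rec X. a.(X + X + 0\{b})) + (rec X. a.(X + X + 0\{b})) + 0\{b} → =a=> s1
Reachable graph of Q (2 states):
  t0 = rec X. a.(X + X + X + 0\{b}) → =a=> t1
  t1 = (rec X. a.(X + X + X + 0\{b})) + (rec X. a.(X + X + X + 0\{b})) + (rec X. a.(X + X + X + 0\{b})) + 0\{b} → =a=> t1
Coarsest stable partition (strong bisimilarity classes):
  B0 = {s0, s1, t0, t1}
s0 ∈ B0, t0 ∈ B0 → same block
Bisimilar ⇒ trace-equivalent.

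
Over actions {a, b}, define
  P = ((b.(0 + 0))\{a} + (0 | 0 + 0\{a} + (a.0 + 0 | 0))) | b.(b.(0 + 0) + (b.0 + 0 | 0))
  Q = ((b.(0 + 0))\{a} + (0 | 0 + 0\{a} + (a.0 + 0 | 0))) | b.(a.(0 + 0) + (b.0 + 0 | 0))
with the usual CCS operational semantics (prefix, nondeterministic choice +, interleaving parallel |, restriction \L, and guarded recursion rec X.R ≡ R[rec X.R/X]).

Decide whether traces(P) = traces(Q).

Reachable graph of P (12 states):
  m0 = ((b.(0 + 0))\{a} + (0 | 0 + 0\{a} + (a.0 + 0 | 0))) | b.(b.(0 + 0) + (b.0 + 0 | 0)) :: ··a··> m1, ··b··> m2, ··b··> m3
  m1 = 0 | b.(b.(0 + 0) + (b.0 + 0 | 0)) :: ··b··> m4
  m2 = ((b.(0 + 0))\{a} + (0 | 0 + 0\{a} + (a.0 + 0 | 0))) | (b.(0 + 0) + (b.0 + 0 | 0)) :: ··a··> m4, ··b··> m5, ··b··> m6, ··b··> m7
  m3 = (0 + 0)\{a} | b.(b.(0 + 0) + (b.0 + 0 | 0)) :: ··b··> m7
  m4 = 0 | (b.(0 + 0) + (b.0 + 0 | 0)) :: ··b··> m8, ··b··> m9
  m5 = ((b.(0 + 0))\{a} + (0 | 0 + 0\{a} + (a.0 + 0 | 0))) | (0 + 0) :: ··a··> m8, ··b··> m10
  m6 = ((b.(0 + 0))\{a} + (0 | 0 + 0\{a} + (a.0 + 0 | 0))) | 0 :: ··a··> m9, ··b··> m11
  m7 = (0 + 0)\{a} | (b.(0 + 0) + (b.0 + 0 | 0)) :: ··b··> m10, ··b··> m11
  m8 = 0 | (0 + 0) :: ·
  m9 = 0 | 0 :: ·
  m10 = (0 + 0)\{a} | (0 + 0) :: ·
  m11 = (0 + 0)\{a} | 0 :: ·
Reachable graph of Q (12 states):
  n0 = ((b.(0 + 0))\{a} + (0 | 0 + 0\{a} + (a.0 + 0 | 0))) | b.(a.(0 + 0) + (b.0 + 0 | 0)) :: ··a··> n1, ··b··> n2, ··b··> n3
  n1 = 0 | b.(a.(0 + 0) + (b.0 + 0 | 0)) :: ··b··> n4
  n2 = ((b.(0 + 0))\{a} + (0 | 0 + 0\{a} + (a.0 + 0 | 0))) | (a.(0 + 0) + (b.0 + 0 | 0)) :: ··a··> n4, ··a··> n5, ··b··> n6, ··b··> n7
  n3 = (0 + 0)\{a} | b.(a.(0 + 0) + (b.0 + 0 | 0)) :: ··b··> n7
  n4 = 0 | (a.(0 + 0) + (b.0 + 0 | 0)) :: ··a··> n8, ··b··> n9
  n5 = ((b.(0 + 0))\{a} + (0 | 0 + 0\{a} + (a.0 + 0 | 0))) | (0 + 0) :: ··a··> n8, ··b··> n10
  n6 = ((b.(0 + 0))\{a} + (0 | 0 + 0\{a} + (a.0 + 0 | 0))) | 0 :: ··a··> n9, ··b··> n11
  n7 = (0 + 0)\{a} | (a.(0 + 0) + (b.0 + 0 | 0)) :: ··a··> n10, ··b··> n11
  n8 = 0 | (0 + 0) :: ·
  n9 = 0 | 0 :: ·
  n10 = (0 + 0)\{a} | (0 + 0) :: ·
  n11 = (0 + 0)\{a} | 0 :: ·
Executing aba from Q (initial set {n0}):
  step 1 (a): {n1}
  step 2 (b): {n4}
  step 3 (a): {n8}
  ✓ Q
Executing aba from P (initial set {m0}):
  step 1 (a): {m1}
  step 2 (b): {m4}
  step 3 (a): ∅ (P stuck)

NO — witness ⟨aba⟩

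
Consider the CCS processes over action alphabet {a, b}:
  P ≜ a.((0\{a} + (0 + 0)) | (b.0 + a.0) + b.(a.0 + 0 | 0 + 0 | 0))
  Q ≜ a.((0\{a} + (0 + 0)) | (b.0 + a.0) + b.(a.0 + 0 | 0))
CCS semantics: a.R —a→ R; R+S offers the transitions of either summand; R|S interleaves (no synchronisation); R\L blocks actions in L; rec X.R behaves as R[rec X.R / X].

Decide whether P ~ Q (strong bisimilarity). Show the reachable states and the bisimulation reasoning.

YES

P's transition system — 5 states:
  u0 = a.((0\{a} + (0 + 0)) | (b.0 + a.0) + b.(a.0 + 0 | 0 + 0 | 0)) :: --a--▸ u1
  u1 = (0\{a} + (0 + 0)) | (b.0 + a.0) + b.(a.0 + 0 | 0 + 0 | 0) :: --a--▸ u2, --b--▸ u2, --b--▸ u3
  u2 = (0\{a} + (0 + 0)) | 0 :: ∅
  u3 = a.0 + 0 | 0 + 0 | 0 :: --a--▸ u4
  u4 = 0 :: ∅
Q's transition system — 5 states:
  v0 = a.((0\{a} + (0 + 0)) | (b.0 + a.0) + b.(a.0 + 0 | 0)) :: --a--▸ v1
  v1 = (0\{a} + (0 + 0)) | (b.0 + a.0) + b.(a.0 + 0 | 0) :: --a--▸ v2, --b--▸ v2, --b--▸ v3
  v2 = (0\{a} + (0 + 0)) | 0 :: ∅
  v3 = a.0 + 0 | 0 :: --a--▸ v4
  v4 = 0 :: ∅
Coarsest stable partition (strong bisimilarity classes):
  B0 = {u0, v0}
  B1 = {u1, v1}
  B2 = {u3, v3}
  B3 = {u2, u4, v2, v4}
u0 ∈ B0, v0 ∈ B0 → same block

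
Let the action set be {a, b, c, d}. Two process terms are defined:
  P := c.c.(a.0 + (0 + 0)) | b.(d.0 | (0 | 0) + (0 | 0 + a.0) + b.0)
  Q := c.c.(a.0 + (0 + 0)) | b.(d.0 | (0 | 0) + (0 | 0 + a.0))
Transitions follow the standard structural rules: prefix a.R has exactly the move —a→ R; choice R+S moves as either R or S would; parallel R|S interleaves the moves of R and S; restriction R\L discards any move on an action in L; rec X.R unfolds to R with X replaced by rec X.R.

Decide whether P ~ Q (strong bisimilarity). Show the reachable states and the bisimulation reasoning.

LTS(P): 16 reachable states
  s0 = c.c.(a.0 + (0 + 0)) | b.(d.0 | (0 | 0) + (0 | 0 + a.0) + b.0) ⊢ --b--▸ s1, --c--▸ s2
  s1 = c.c.(a.0 + (0 + 0)) | (d.0 | (0 | 0) + (0 | 0 + a.0) + b.0) ⊢ --a--▸ s3, --b--▸ s3, --c--▸ s4, --d--▸ s5
  s2 = c.(a.0 + (0 + 0)) | b.(d.0 | (0 | 0) + (0 | 0 + a.0) + b.0) ⊢ --b--▸ s4, --c--▸ s6
  s3 = c.c.(a.0 + (0 + 0)) | 0 ⊢ --c--▸ s7
  s4 = c.(a.0 + (0 + 0)) | (d.0 | (0 | 0) + (0 | 0 + a.0) + b.0) ⊢ --a--▸ s7, --b--▸ s7, --c--▸ s8, --d--▸ s9
  s5 = c.c.(a.0 + (0 + 0)) | (0 | (0 | 0)) ⊢ --c--▸ s9
  s6 = (a.0 + (0 + 0)) | b.(d.0 | (0 | 0) + (0 | 0 + a.0) + b.0) ⊢ --a--▸ s10, --b--▸ s8
  s7 = c.(a.0 + (0 + 0)) | 0 ⊢ --c--▸ s11
  s8 = (a.0 + (0 + 0)) | (d.0 | (0 | 0) + (0 | 0 + a.0) + b.0) ⊢ --a--▸ s11, --a--▸ s12, --b--▸ s11, --d--▸ s13
  s9 = c.(a.0 + (0 + 0)) | (0 | (0 | 0)) ⊢ --c--▸ s13
  s10 = 0 | b.(d.0 | (0 | 0) + (0 | 0 + a.0) + b.0) ⊢ --b--▸ s12
  s11 = (a.0 + (0 + 0)) | 0 ⊢ --a--▸ s14
  s12 = 0 | (d.0 | (0 | 0) + (0 | 0 + a.0) + b.0) ⊢ --a--▸ s14, --b--▸ s14, --d--▸ s15
  s13 = (a.0 + (0 + 0)) | (0 | (0 | 0)) ⊢ --a--▸ s15
  s14 = 0 | 0 ⊢ stopped
  s15 = 0 | (0 | (0 | 0)) ⊢ stopped
LTS(Q): 16 reachable states
  t0 = c.c.(a.0 + (0 + 0)) | b.(d.0 | (0 | 0) + (0 | 0 + a.0)) ⊢ --b--▸ t1, --c--▸ t2
  t1 = c.c.(a.0 + (0 + 0)) | (d.0 | (0 | 0) + (0 | 0 + a.0)) ⊢ --a--▸ t3, --c--▸ t4, --d--▸ t5
  t2 = c.(a.0 + (0 + 0)) | b.(d.0 | (0 | 0) + (0 | 0 + a.0)) ⊢ --b--▸ t4, --c--▸ t6
  t3 = c.c.(a.0 + (0 + 0)) | 0 ⊢ --c--▸ t7
  t4 = c.(a.0 + (0 + 0)) | (d.0 | (0 | 0) + (0 | 0 + a.0)) ⊢ --a--▸ t7, --c--▸ t8, --d--▸ t9
  t5 = c.c.(a.0 + (0 + 0)) | (0 | (0 | 0)) ⊢ --c--▸ t9
  t6 = (a.0 + (0 + 0)) | b.(d.0 | (0 | 0) + (0 | 0 + a.0)) ⊢ --a--▸ t10, --b--▸ t8
  t7 = c.(a.0 + (0 + 0)) | 0 ⊢ --c--▸ t11
  t8 = (a.0 + (0 + 0)) | (d.0 | (0 | 0) + (0 | 0 + a.0)) ⊢ --a--▸ t11, --a--▸ t12, --d--▸ t13
  t9 = c.(a.0 + (0 + 0)) | (0 | (0 | 0)) ⊢ --c--▸ t13
  t10 = 0 | b.(d.0 | (0 | 0) + (0 | 0 + a.0)) ⊢ --b--▸ t12
  t11 = (a.0 + (0 + 0)) | 0 ⊢ --a--▸ t14
  t12 = 0 | (d.0 | (0 | 0) + (0 | 0 + a.0)) ⊢ --a--▸ t14, --d--▸ t15
  t13 = (a.0 + (0 + 0)) | (0 | (0 | 0)) ⊢ --a--▸ t15
  t14 = 0 | 0 ⊢ stopped
  t15 = 0 | (0 | (0 | 0)) ⊢ stopped
Bisimilarity quotient blocks:
  B0 = {s0}
  B1 = {s1}
  B2 = {s3, s5, t3, t5}
  B3 = {s7, s9, t7, t9}
  B4 = {s11, s13, t11, t13}
  B5 = {s14, s15, t14, t15}
  B6 = {s4}
  B7 = {s8}
  B8 = {s12}
  B9 = {s2}
  B10 = {s6}
  B11 = {s10}
  B12 = {t0}
  B13 = {t1}
  B14 = {t4}
  B15 = {t8}
  B16 = {t12}
  B17 = {t2}
  B18 = {t6}
  B19 = {t10}
s0 ∈ B0, t0 ∈ B12 → different blocks

not bisimilar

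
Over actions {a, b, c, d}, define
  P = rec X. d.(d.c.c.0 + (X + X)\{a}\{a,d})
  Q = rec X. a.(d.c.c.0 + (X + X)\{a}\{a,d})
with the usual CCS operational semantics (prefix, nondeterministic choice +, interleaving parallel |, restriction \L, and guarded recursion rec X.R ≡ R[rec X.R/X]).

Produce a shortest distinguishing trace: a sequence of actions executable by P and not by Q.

P's transition system — 5 states:
  m0 = rec X. d.(d.c.c.0 + (X + X)\{a}\{a,d}) has moves —d→ m1
  m1 = d.c.c.0 + ((rec X. d.(d.c.c.0 + (X + X)\{a}\{a,d})) + (rec X. d.(d.c.c.0 + (X + X)\{a}\{a,d})))\{a}\{a,d} has moves —d→ m2
  m2 = c.c.0 has moves —c→ m3
  m3 = c.0 has moves —c→ m4
  m4 = 0 has moves (no moves)
Q's transition system — 5 states:
  n0 = rec X. a.(d.c.c.0 + (X + X)\{a}\{a,d}) has moves —a→ n1
  n1 = d.c.c.0 + ((rec X. a.(d.c.c.0 + (X + X)\{a}\{a,d})) + (rec X. a.(d.c.c.0 + (X + X)\{a}\{a,d})))\{a}\{a,d} has moves —d→ n2
  n2 = c.c.0 has moves —c→ n3
  n3 = c.0 has moves —c→ n4
  n4 = 0 has moves (no moves)
Trace ⟨d⟩ through P, begin at {m0}:
  [1] d ⇒ {m1}
  P completes σ.
Trace ⟨d⟩ through Q, begin at {n0}:
  [1] d ⇒ ∅  — Q cannot continue

d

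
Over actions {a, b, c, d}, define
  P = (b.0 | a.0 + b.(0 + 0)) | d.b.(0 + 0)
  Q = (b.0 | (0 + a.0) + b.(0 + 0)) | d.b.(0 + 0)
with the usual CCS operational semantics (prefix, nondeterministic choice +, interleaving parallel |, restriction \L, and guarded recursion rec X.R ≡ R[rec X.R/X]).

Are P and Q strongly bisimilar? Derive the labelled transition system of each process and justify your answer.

Reachable graph of P (15 states):
  s0 = (b.0 | a.0 + b.(0 + 0)) | d.b.(0 + 0) :: =a=> s1, =b=> s2, =b=> s3, =d=> s4
  s1 = b.0 | 0 | d.b.(0 + 0) :: =b=> s5, =d=> s6
  s2 = (0 + 0) | d.b.(0 + 0) :: =d=> s7
  s3 = 0 | a.0 | d.b.(0 + 0) :: =a=> s5, =d=> s8
  s4 = (b.0 | a.0 + b.(0 + 0)) | b.(0 + 0) :: =a=> s6, =b=> s7, =b=> s8, =b=> s9
  s5 = 0 | 0 | d.b.(0 + 0) :: =d=> s10
  s6 = b.0 | 0 | b.(0 + 0) :: =b=> s10, =b=> s11
  s7 = (0 + 0) | b.(0 + 0) :: =b=> s12
  s8 = 0 | a.0 | b.(0 + 0) :: =a=> s10, =b=> s13
  s9 = (b.0 | a.0 + b.(0 + 0)) | (0 + 0) :: =a=> s11, =b=> s12, =b=> s13
  s10 = 0 | 0 | b.(0 + 0) :: =b=> s14
  s11 = b.0 | 0 | (0 + 0) :: =b=> s14
  s12 = (0 + 0) | (0 + 0) :: deadlocked
  s13 = 0 | a.0 | (0 + 0) :: =a=> s14
  s14 = 0 | 0 | (0 + 0) :: deadlocked
Reachable graph of Q (15 states):
  t0 = (b.0 | (0 + a.0) + b.(0 + 0)) | d.b.(0 + 0) :: =a=> t1, =b=> t2, =b=> t3, =d=> t4
  t1 = b.0 | 0 | d.b.(0 + 0) :: =b=> t5, =d=> t6
  t2 = (0 + 0) | d.b.(0 + 0) :: =d=> t7
  t3 = 0 | (0 + a.0) | d.b.(0 + 0) :: =a=> t5, =d=> t8
  t4 = (b.0 | (0 + a.0) + b.(0 + 0)) | b.(0 + 0) :: =a=> t6, =b=> t7, =b=> t8, =b=> t9
  t5 = 0 | 0 | d.b.(0 + 0) :: =d=> t10
  t6 = b.0 | 0 | b.(0 + 0) :: =b=> t10, =b=> t11
  t7 = (0 + 0) | b.(0 + 0) :: =b=> t12
  t8 = 0 | (0 + a.0) | b.(0 + 0) :: =a=> t10, =b=> t13
  t9 = (b.0 | (0 + a.0) + b.(0 + 0)) | (0 + 0) :: =a=> t11, =b=> t12, =b=> t13
  t10 = 0 | 0 | b.(0 + 0) :: =b=> t14
  t11 = b.0 | 0 | (0 + 0) :: =b=> t14
  t12 = (0 + 0) | (0 + 0) :: deadlocked
  t13 = 0 | (0 + a.0) | (0 + 0) :: =a=> t14
  t14 = 0 | 0 | (0 + 0) :: deadlocked
Partition-refinement fixed point:
  B0 = {s0, t0}
  B1 = {s1, t1}
  B2 = {s2, s5, t2, t5}
  B3 = {s10, s11, s7, t10, t11, t7}
  B4 = {s12, s14, t12, t14}
  B5 = {s6, t6}
  B6 = {s3, t3}
  B7 = {s8, t8}
  B8 = {s13, t13}
  B9 = {s4, t4}
  B10 = {s9, t9}
s0 ∈ B0, t0 ∈ B0 → same block

bisimilar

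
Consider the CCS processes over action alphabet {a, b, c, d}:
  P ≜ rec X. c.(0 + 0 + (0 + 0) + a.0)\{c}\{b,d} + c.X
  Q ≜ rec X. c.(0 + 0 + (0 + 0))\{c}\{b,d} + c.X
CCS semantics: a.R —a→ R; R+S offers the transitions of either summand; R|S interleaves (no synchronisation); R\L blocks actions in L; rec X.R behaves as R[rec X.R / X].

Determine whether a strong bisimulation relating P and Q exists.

NO

P's transition system — 3 states:
  u0 = rec X. c.(0 + 0 + (0 + 0) + a.0)\{c}\{b,d} + c.X :: —c→ u0, —c→ u1
  u1 = (0 + 0 + (0 + 0) + a.0)\{c}\{b,d} :: —a→ u2
  u2 = 0\{c}\{b,d} :: ∅
Q's transition system — 2 states:
  v0 = rec X. c.(0 + 0 + (0 + 0))\{c}\{b,d} + c.X :: —c→ v0, —c→ v1
  v1 = (0 + 0 + (0 + 0))\{c}\{b,d} :: ∅
Partition-refinement fixed point:
  B0 = {u0}
  B1 = {u1}
  B2 = {u2, v1}
  B3 = {v0}
u0 ∈ B0, v0 ∈ B3 → different blocks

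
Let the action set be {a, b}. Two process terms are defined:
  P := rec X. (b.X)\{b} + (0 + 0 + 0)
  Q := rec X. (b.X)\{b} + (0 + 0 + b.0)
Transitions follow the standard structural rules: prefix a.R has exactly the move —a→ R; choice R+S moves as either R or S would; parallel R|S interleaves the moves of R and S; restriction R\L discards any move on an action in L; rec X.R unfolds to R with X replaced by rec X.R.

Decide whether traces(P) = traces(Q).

traces(P) ≠ traces(Q) — witness ⟨b⟩

Reachable graph of P (1 states):
  u0 = rec X. (b.X)\{b} + (0 + 0 + 0) :: ∅
Reachable graph of Q (2 states):
  v0 = rec X. (b.X)\{b} + (0 + 0 + b.0) :: --b--▸ v1
  v1 = 0 :: ∅
Run σ = ⟨b⟩ on Q: start {v0}
  after b @ step 1: {v1}
  ✓ Q
Run σ = ⟨b⟩ on P: start {u0}
  after b @ step 1: ∅  — P cannot continue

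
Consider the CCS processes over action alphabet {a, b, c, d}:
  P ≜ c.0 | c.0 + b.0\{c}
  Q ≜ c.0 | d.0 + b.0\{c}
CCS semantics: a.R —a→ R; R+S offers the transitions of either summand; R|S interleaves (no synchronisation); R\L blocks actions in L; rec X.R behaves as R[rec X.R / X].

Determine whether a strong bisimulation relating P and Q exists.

Reachable graph of P (5 states):
  s0 = c.0 | c.0 + b.0\{c} ⊢ -b-> s1, -c-> s2, -c-> s3
  s1 = 0\{c} ⊢ (no moves)
  s2 = 0 | c.0 ⊢ -c-> s4
  s3 = c.0 | 0 ⊢ -c-> s4
  s4 = 0 | 0 ⊢ (no moves)
Reachable graph of Q (5 states):
  t0 = c.0 | d.0 + b.0\{c} ⊢ -b-> t1, -c-> t2, -d-> t3
  t1 = 0\{c} ⊢ (no moves)
  t2 = 0 | d.0 ⊢ -d-> t4
  t3 = c.0 | 0 ⊢ -c-> t4
  t4 = 0 | 0 ⊢ (no moves)
Coarsest stable partition (strong bisimilarity classes):
  B0 = {s0}
  B1 = {s1, s4, t1, t4}
  B2 = {s2, s3, t3}
  B3 = {t0}
  B4 = {t2}
s0 ∈ B0, t0 ∈ B3 → different blocks

not bisimilar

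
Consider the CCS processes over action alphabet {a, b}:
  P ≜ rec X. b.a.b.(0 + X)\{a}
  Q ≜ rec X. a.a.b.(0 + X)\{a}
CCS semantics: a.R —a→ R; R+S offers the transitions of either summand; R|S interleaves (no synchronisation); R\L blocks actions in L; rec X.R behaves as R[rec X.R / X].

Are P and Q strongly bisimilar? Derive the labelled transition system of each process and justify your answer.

P ≁ Q

LTS(P): 5 reachable states
  u0 = rec X. b.a.b.(0 + X)\{a} has moves =b=> u1
  u1 = a.b.(0 + (rec X. b.a.b.(0 + X)\{a}))\{a} has moves =a=> u2
  u2 = b.(0 + (rec X. b.a.b.(0 + X)\{a}))\{a} has moves =b=> u3
  u3 = (0 + (rec X. b.a.b.(0 + X)\{a}))\{a} has moves =b=> u4
  u4 = (a.b.(0 + (rec X. b.a.b.(0 + X)\{a}))\{a})\{a} has moves deadlocked
LTS(Q): 4 reachable states
  v0 = rec X. a.a.b.(0 + X)\{a} has moves =a=> v1
  v1 = a.b.(0 + (rec X. a.a.b.(0 + X)\{a}))\{a} has moves =a=> v2
  v2 = b.(0 + (rec X. a.a.b.(0 + X)\{a}))\{a} has moves =b=> v3
  v3 = (0 + (rec X. a.a.b.(0 + X)\{a}))\{a} has moves deadlocked
Partition-refinement fixed point:
  B0 = {u0}
  B1 = {u1}
  B2 = {u2}
  B3 = {u3, v2}
  B4 = {u4, v3}
  B5 = {v0}
  B6 = {v1}
u0 ∈ B0, v0 ∈ B5 → different blocks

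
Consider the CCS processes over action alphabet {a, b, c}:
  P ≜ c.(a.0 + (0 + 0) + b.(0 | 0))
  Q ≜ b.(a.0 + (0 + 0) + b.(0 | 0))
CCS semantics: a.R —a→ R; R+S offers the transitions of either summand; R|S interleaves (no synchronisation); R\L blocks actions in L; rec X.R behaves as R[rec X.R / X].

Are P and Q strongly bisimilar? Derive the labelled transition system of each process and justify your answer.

Reachable graph of P (4 states):
  p0 = c.(a.0 + (0 + 0) + b.(0 | 0)) | ··c··> p1
  p1 = a.0 + (0 + 0) + b.(0 | 0) | ··a··> p2, ··b··> p3
  p2 = 0 | deadlocked
  p3 = 0 | 0 | deadlocked
Reachable graph of Q (4 states):
  q0 = b.(a.0 + (0 + 0) + b.(0 | 0)) | ··b··> q1
  q1 = a.0 + (0 + 0) + b.(0 | 0) | ··a··> q2, ··b··> q3
  q2 = 0 | deadlocked
  q3 = 0 | 0 | deadlocked
Bisimilarity quotient blocks:
  B0 = {p0}
  B1 = {p1, q1}
  B2 = {p2, p3, q2, q3}
  B3 = {q0}
p0 ∈ B0, q0 ∈ B3 → different blocks

not bisimilar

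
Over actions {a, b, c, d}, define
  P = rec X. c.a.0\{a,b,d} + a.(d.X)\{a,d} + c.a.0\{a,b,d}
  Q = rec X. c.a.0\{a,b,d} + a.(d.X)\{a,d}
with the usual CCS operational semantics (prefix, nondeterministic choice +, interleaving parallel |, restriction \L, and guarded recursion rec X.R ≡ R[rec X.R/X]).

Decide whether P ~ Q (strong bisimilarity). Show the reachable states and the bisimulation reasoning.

Reachable graph of P (4 states):
  s0 = rec X. c.a.0\{a,b,d} + a.(d.X)\{a,d} + c.a.0\{a,b,d} ⊢ --a--▸ s1, --c--▸ s2
  s1 = (d.(rec X. c.a.0\{a,b,d} + a.(d.X)\{a,d} + c.a.0\{a,b,d}))\{a,d} ⊢ ·
  s2 = a.0\{a,b,d} ⊢ --a--▸ s3
  s3 = 0\{a,b,d} ⊢ ·
Reachable graph of Q (4 states):
  t0 = rec X. c.a.0\{a,b,d} + a.(d.X)\{a,d} ⊢ --a--▸ t1, --c--▸ t2
  t1 = (d.(rec X. c.a.0\{a,b,d} + a.(d.X)\{a,d}))\{a,d} ⊢ ·
  t2 = a.0\{a,b,d} ⊢ --a--▸ t3
  t3 = 0\{a,b,d} ⊢ ·
Coarsest stable partition (strong bisimilarity classes):
  B0 = {s0, t0}
  B1 = {s1, s3, t1, t3}
  B2 = {s2, t2}
s0 ∈ B0, t0 ∈ B0 → same block

bisimilar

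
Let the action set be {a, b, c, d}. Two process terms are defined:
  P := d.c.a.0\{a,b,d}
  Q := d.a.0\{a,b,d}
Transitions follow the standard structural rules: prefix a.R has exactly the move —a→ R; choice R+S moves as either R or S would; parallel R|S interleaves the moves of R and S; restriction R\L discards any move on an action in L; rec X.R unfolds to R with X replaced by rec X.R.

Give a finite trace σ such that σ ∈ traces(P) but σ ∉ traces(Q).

dc

P's transition system — 4 states:
  u0 = d.c.a.0\{a,b,d} → -d-> u1
  u1 = c.a.0\{a,b,d} → -c-> u2
  u2 = a.0\{a,b,d} → -a-> u3
  u3 = 0\{a,b,d} → deadlocked
Q's transition system — 3 states:
  v0 = d.a.0\{a,b,d} → -d-> v1
  v1 = a.0\{a,b,d} → -a-> v2
  v2 = 0\{a,b,d} → deadlocked
Executing dc from P (initial set {u0}):
  [1] d ⇒ {u1}
  [2] c ⇒ {u2}
  P completes σ.
Executing dc from Q (initial set {v0}):
  [1] d ⇒ {v1}
  [2] c ⇒ ∅ (Q stuck)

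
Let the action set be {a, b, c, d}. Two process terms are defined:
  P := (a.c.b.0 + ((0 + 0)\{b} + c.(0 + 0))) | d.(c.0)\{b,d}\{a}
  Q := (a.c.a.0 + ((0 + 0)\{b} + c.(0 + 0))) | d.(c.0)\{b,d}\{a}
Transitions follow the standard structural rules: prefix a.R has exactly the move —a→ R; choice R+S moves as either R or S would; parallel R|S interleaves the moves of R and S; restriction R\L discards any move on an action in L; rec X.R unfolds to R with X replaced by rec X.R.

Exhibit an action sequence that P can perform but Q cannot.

acb

P's transition system — 15 states:
  m0 = (a.c.b.0 + ((0 + 0)\{b} + c.(0 + 0))) | d.(c.0)\{b,d}\{a} | —a→ m1, —c→ m2, —d→ m3
  m1 = c.b.0 | d.(c.0)\{b,d}\{a} | —c→ m4, —d→ m5
  m2 = (0 + 0) | d.(c.0)\{b,d}\{a} | —d→ m6
  m3 = (a.c.b.0 + ((0 + 0)\{b} + c.(0 + 0))) | (c.0)\{b,d}\{a} | —a→ m5, —c→ m6, —c→ m7
  m4 = b.0 | d.(c.0)\{b,d}\{a} | —b→ m8, —d→ m9
  m5 = c.b.0 | (c.0)\{b,d}\{a} | —c→ m10, —c→ m9
  m6 = (0 + 0) | (c.0)\{b,d}\{a} | —c→ m11
  m7 = (a.c.b.0 + ((0 + 0)\{b} + c.(0 + 0))) | 0\{b,d}\{a} | —a→ m10, —c→ m11
  m8 = 0 | d.(c.0)\{b,d}\{a} | —d→ m12
  m9 = b.0 | (c.0)\{b,d}\{a} | —b→ m12, —c→ m13
  m10 = c.b.0 | 0\{b,d}\{a} | —c→ m13
  m11 = (0 + 0) | 0\{b,d}\{a} | ∅
  m12 = 0 | (c.0)\{b,d}\{a} | —c→ m14
  m13 = b.0 | 0\{b,d}\{a} | —b→ m14
  m14 = 0 | 0\{b,d}\{a} | ∅
Q's transition system — 15 states:
  n0 = (a.c.a.0 + ((0 + 0)\{b} + c.(0 + 0))) | d.(c.0)\{b,d}\{a} | —a→ n1, —c→ n2, —d→ n3
  n1 = c.a.0 | d.(c.0)\{b,d}\{a} | —c→ n4, —d→ n5
  n2 = (0 + 0) | d.(c.0)\{b,d}\{a} | —d→ n6
  n3 = (a.c.a.0 + ((0 + 0)\{b} + c.(0 + 0))) | (c.0)\{b,d}\{a} | —a→ n5, —c→ n6, —c→ n7
  n4 = a.0 | d.(c.0)\{b,d}\{a} | —a→ n8, —d→ n9
  n5 = c.a.0 | (c.0)\{b,d}\{a} | —c→ n10, —c→ n9
  n6 = (0 + 0) | (c.0)\{b,d}\{a} | —c→ n11
  n7 = (a.c.a.0 + ((0 + 0)\{b} + c.(0 + 0))) | 0\{b,d}\{a} | —a→ n10, —c→ n11
  n8 = 0 | d.(c.0)\{b,d}\{a} | —d→ n12
  n9 = a.0 | (c.0)\{b,d}\{a} | —a→ n12, —c→ n13
  n10 = c.a.0 | 0\{b,d}\{a} | —c→ n13
  n11 = (0 + 0) | 0\{b,d}\{a} | ∅
  n12 = 0 | (c.0)\{b,d}\{a} | —c→ n14
  n13 = a.0 | 0\{b,d}\{a} | —a→ n14
  n14 = 0 | 0\{b,d}\{a} | ∅
Executing acb from P (initial set {m0}):
  [1] a ⇒ {m1}
  [2] c ⇒ {m4}
  [3] b ⇒ {m8}
  — P admits the full trace.
Executing acb from Q (initial set {n0}):
  [1] a ⇒ {n1}
  [2] c ⇒ {n4}
  [3] b ⇒ no successor for Q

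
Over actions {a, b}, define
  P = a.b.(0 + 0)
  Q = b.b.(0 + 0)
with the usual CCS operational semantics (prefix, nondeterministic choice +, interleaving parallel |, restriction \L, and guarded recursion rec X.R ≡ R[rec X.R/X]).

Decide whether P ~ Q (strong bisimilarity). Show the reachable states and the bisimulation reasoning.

P ≁ Q

LTS(P): 3 reachable states
  s0 = a.b.(0 + 0) → --a--▸ s1
  s1 = b.(0 + 0) → --b--▸ s2
  s2 = 0 + 0 → (no moves)
LTS(Q): 3 reachable states
  t0 = b.b.(0 + 0) → --b--▸ t1
  t1 = b.(0 + 0) → --b--▸ t2
  t2 = 0 + 0 → (no moves)
Bisimilarity quotient blocks:
  B0 = {s0}
  B1 = {s1, t1}
  B2 = {s2, t2}
  B3 = {t0}
s0 ∈ B0, t0 ∈ B3 → different blocks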